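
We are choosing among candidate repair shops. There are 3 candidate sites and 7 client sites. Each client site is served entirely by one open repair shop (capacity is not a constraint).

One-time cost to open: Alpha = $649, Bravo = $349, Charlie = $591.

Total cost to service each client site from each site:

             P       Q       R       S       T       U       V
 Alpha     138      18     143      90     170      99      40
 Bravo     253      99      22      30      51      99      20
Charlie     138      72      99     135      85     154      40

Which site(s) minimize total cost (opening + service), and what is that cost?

Open Bravo only; minimum total cost 923.

For any fixed open set, each client site goes to its cheapest open site; total = fixed + service.
{Bravo}: P→Bravo 253, Q→Bravo 99, R→Bravo 22, S→Bravo 30, T→Bravo 51, U→Bravo 99, V→Bravo 20. Service 574; fixed 349; total 923.
{Charlie}: service 723 + fixed 591 = 1314
{Alpha}: service 698 + fixed 649 = 1347
{Alpha, Bravo, Charlie}: P→Alpha 138, Q→Alpha 18, R→Bravo 22, S→Bravo 30, T→Bravo 51, U→Alpha 99, V→Bravo 20. Service 378; fixed 1589; total 1967.
No other subset beats 923.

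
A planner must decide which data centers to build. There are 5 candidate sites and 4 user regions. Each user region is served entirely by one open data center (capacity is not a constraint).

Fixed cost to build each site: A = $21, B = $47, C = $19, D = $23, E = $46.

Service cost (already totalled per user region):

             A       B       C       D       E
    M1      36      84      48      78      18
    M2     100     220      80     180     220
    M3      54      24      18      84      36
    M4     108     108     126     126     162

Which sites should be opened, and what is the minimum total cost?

For any fixed open set, each user region goes to its cheapest open site; total = fixed + service.
{A, C}: M1→A 36, M2→C 80, M3→C 18, M4→A 108. Service 242; fixed 40; total 282.
{C}: M1→C 48, M2→C 80, M3→C 18, M4→C 126. Service 272; fixed 19; total 291.
{A, C, D}: service 242 + fixed 63 = 305
{A, B, C, D, E}: M1→E 18, M2→C 80, M3→C 18, M4→A 108. Service 224; fixed 156; total 380.
No other subset beats 282.

Open A and C; minimum total cost 282.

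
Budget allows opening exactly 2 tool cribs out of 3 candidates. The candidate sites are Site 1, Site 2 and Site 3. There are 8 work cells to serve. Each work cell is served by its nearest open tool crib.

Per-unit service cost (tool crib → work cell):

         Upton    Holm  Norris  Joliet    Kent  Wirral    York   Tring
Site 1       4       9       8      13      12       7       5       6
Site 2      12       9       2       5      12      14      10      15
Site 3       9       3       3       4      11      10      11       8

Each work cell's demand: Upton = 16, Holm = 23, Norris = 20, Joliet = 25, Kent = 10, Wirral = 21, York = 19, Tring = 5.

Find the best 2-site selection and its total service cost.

Choose Site 1 and Site 3; total service cost 675.

With exactly 2 open, each work cell uses its cheapest among the chosen.
{Site 1, Site 3}: Upton→Site 1 4·16=64, Holm→Site 3 3·23=69, Norris→Site 3 3·20=60, Joliet→Site 3 4·25=100, Kent→Site 3 11·10=110, Wirral→Site 1 7·21=147, York→Site 1 5·19=95, Tring→Site 1 6·5=30. Service cost 675.
{Site 1, Site 2}: service cost 828
{Site 2, Site 3}: service cost 903
Among all 3 size-2 choices, {Site 1, Site 3} is lowest.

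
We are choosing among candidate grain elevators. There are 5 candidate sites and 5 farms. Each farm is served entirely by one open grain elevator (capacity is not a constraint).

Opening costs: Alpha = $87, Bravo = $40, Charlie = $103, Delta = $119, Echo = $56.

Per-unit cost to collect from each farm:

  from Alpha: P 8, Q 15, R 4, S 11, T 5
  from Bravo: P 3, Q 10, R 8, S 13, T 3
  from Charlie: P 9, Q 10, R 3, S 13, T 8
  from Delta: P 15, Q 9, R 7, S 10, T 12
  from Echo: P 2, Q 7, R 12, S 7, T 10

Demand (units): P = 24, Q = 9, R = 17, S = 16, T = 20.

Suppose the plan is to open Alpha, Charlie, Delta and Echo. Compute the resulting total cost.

Total cost: 739

Each farm is assigned to its cheapest site among the open ones.
{Alpha, Charlie, Delta, Echo}: P→Echo 2·24=48, Q→Echo 7·9=63, R→Charlie 3·17=51, S→Echo 7·16=112, T→Alpha 5·20=100. Service 374; fixed 365; total 739.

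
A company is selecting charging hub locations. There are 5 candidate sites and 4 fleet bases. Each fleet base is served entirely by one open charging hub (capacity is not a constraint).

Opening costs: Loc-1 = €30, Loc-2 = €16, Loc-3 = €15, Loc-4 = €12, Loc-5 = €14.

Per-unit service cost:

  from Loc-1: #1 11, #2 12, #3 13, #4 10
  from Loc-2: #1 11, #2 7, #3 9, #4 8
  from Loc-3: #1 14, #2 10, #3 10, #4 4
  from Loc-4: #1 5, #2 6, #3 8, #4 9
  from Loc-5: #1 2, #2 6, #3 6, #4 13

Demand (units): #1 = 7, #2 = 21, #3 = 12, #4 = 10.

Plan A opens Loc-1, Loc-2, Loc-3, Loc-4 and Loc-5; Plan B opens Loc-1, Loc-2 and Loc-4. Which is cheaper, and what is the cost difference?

Plan A is cheaper by 56.

Plan A: {Loc-1, Loc-2, Loc-3, Loc-4, Loc-5}: #1→Loc-5 2·7=14, #2→Loc-4 6·21=126, #3→Loc-5 6·12=72, #4→Loc-3 4·10=40. Service 252; fixed 87; total 339.
Plan B: {Loc-1, Loc-2, Loc-4}: #1→Loc-4 5·7=35, #2→Loc-4 6·21=126, #3→Loc-4 8·12=96, #4→Loc-2 8·10=80. Service 337; fixed 58; total 395.
Difference: |339 − 395| = 56.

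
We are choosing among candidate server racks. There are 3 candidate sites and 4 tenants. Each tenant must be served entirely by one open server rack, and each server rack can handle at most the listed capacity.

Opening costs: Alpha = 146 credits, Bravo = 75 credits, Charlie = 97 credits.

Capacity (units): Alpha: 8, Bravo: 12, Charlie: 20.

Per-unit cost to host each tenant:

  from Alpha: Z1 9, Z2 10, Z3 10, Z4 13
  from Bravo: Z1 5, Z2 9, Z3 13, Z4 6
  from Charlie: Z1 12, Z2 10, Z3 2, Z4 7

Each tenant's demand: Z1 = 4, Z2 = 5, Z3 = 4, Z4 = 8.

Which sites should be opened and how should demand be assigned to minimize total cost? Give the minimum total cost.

Open {Bravo, Charlie}: Z1→Bravo 5·4=20, Z2→Charlie 10·5=50, Z3→Charlie 2·4=8, Z4→Bravo 6·8=48.
Loads: Bravo carries 12/12, Charlie carries 9/20. Service 126; fixed 172; total 298.
Next best feasible plan costs 301.

Minimum total cost: 298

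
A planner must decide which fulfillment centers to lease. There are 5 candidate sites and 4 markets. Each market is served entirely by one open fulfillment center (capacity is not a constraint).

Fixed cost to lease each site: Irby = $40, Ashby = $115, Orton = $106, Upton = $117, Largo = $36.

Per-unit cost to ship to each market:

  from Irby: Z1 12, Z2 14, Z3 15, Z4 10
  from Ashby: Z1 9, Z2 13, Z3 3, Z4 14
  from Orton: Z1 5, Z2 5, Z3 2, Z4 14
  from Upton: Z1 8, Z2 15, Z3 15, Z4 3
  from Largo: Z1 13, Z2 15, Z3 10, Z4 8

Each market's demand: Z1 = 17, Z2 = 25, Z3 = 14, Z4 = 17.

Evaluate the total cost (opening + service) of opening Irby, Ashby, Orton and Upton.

Total cost: 667

Each market is assigned to its cheapest site among the open ones.
{Irby, Ashby, Orton, Upton}: Z1→Orton 5·17=85, Z2→Orton 5·25=125, Z3→Orton 2·14=28, Z4→Upton 3·17=51. Service 289; fixed 378; total 667.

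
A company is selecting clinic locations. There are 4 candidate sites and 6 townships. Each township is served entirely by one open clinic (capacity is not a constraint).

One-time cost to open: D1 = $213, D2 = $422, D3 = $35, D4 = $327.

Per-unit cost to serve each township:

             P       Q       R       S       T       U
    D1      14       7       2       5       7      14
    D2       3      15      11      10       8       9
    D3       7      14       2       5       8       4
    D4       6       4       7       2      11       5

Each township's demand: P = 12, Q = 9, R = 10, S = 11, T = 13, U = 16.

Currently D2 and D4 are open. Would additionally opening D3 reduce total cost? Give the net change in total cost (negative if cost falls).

Current service cost with {D2, D4}: 348.
Adding D3: each township re-picks its cheapest; new service cost 282, saving 66.
Extra fixed cost: 35. Net change = 35 − 66 = -31.
(Totals: 1097 → 1066.)

Yes — net change −31 (cost falls by 31).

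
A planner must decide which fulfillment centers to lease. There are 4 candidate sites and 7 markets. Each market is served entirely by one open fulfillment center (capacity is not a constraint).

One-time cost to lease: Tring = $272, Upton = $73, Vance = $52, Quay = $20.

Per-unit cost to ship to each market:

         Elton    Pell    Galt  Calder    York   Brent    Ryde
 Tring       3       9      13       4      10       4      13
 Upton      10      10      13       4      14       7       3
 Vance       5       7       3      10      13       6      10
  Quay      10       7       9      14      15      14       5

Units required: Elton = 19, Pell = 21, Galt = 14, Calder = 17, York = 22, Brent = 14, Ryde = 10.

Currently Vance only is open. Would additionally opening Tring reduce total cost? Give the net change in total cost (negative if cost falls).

No — net change +38 (cost rises by 38).

Current service cost with {Vance}: 924.
Adding Tring: each market re-picks its cheapest; new service cost 690, saving 234.
Extra fixed cost: 272. Net change = 272 − 234 = 38.
(Totals: 976 → 1014.)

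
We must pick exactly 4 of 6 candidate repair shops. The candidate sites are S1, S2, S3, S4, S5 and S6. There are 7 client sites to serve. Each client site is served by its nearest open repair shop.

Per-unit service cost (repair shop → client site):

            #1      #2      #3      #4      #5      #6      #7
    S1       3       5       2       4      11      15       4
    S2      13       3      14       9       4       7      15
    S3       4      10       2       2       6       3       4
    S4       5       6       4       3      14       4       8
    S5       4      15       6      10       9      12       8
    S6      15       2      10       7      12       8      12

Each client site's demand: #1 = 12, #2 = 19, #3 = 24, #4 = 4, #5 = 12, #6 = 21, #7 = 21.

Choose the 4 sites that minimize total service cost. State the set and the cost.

With exactly 4 open, each client site uses its cheapest among the chosen.
{S1, S2, S3, S6}: #1→S1 3·12=36, #2→S6 2·19=38, #3→S1 2·24=48, #4→S3 2·4=8, #5→S2 4·12=48, #6→S3 3·21=63, #7→S1 4·21=84. Service cost 325.
{S2, S3, S4, S6}: service cost 337
{S2, S3, S5, S6}: service cost 337
Among all 15 size-4 choices, {S1, S2, S3, S6} is lowest.

Choose S1, S2, S3 and S6; total service cost 325.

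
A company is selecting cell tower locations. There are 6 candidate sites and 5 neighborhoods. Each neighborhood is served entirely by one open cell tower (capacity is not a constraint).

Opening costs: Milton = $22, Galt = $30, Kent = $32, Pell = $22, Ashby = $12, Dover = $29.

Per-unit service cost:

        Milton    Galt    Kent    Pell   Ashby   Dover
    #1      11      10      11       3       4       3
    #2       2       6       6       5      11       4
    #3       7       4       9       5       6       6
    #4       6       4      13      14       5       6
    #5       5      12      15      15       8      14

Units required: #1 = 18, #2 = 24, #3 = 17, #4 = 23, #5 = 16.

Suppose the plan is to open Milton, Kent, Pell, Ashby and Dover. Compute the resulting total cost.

Each neighborhood is assigned to its cheapest site among the open ones.
{Milton, Kent, Pell, Ashby, Dover}: #1→Pell 3·18=54, #2→Milton 2·24=48, #3→Pell 5·17=85, #4→Ashby 5·23=115, #5→Milton 5·16=80. Service 382; fixed 117; total 499.

Total cost: 499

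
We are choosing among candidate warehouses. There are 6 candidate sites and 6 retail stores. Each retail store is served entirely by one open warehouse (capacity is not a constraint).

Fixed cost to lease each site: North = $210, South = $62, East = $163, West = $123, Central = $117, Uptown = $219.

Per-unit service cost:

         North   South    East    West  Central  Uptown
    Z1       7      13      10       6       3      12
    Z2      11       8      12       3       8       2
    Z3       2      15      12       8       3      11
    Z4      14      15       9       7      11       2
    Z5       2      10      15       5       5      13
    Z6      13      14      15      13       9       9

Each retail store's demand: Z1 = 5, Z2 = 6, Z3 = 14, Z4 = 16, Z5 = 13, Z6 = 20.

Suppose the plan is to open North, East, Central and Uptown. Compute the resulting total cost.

Total cost: 1002

Each retail store is assigned to its cheapest site among the open ones.
{North, East, Central, Uptown}: Z1→Central 3·5=15, Z2→Uptown 2·6=12, Z3→North 2·14=28, Z4→Uptown 2·16=32, Z5→North 2·13=26, Z6→Central 9·20=180. Service 293; fixed 709; total 1002.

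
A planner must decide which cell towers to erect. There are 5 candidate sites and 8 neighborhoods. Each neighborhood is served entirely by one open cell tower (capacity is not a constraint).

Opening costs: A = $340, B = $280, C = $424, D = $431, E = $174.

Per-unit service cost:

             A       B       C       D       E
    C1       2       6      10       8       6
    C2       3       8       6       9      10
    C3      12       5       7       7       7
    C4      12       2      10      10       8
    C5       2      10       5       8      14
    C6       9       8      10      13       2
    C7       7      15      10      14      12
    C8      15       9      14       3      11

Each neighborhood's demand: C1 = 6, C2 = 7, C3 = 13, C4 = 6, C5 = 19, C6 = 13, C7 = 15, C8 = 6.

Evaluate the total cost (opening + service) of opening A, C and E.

Total cost: 1345

Each neighborhood is assigned to its cheapest site among the open ones.
{A, C, E}: C1→A 2·6=12, C2→A 3·7=21, C3→C 7·13=91, C4→E 8·6=48, C5→A 2·19=38, C6→E 2·13=26, C7→A 7·15=105, C8→E 11·6=66. Service 407; fixed 938; total 1345.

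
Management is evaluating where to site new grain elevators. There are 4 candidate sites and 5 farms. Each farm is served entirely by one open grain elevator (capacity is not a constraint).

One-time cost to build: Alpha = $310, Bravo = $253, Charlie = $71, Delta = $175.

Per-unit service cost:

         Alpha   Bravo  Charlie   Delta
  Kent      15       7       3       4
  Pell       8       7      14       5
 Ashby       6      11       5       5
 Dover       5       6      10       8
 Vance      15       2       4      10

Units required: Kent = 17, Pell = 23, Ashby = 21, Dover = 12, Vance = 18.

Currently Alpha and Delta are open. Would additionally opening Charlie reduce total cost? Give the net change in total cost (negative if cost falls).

Current service cost with {Alpha, Delta}: 528.
Adding Charlie: each farm re-picks its cheapest; new service cost 403, saving 125.
Extra fixed cost: 71. Net change = 71 − 125 = -54.
(Totals: 1013 → 959.)

Yes — net change −54 (cost falls by 54).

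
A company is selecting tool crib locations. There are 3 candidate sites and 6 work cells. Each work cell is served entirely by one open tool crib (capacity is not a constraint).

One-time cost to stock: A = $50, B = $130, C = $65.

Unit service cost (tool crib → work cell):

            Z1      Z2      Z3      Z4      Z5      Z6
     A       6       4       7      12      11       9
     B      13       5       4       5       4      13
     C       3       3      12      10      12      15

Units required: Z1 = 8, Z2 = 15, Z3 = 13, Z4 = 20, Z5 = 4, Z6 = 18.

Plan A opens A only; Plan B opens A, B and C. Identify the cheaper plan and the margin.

Plan A: {A}: Z1→A 6·8=48, Z2→A 4·15=60, Z3→A 7·13=91, Z4→A 12·20=240, Z5→A 11·4=44, Z6→A 9·18=162. Service 645; fixed 50; total 695.
Plan B: {A, B, C}: Z1→C 3·8=24, Z2→C 3·15=45, Z3→B 4·13=52, Z4→B 5·20=100, Z5→B 4·4=16, Z6→A 9·18=162. Service 399; fixed 245; total 644.
Difference: |695 − 644| = 51.

Plan B is cheaper by 51.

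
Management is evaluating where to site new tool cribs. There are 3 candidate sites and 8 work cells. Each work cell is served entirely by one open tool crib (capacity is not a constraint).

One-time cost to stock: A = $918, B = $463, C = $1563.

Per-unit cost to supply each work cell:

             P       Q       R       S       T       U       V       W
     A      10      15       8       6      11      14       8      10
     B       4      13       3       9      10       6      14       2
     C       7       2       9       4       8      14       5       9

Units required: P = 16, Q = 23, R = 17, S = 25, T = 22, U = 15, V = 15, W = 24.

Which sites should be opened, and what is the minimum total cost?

Open B only; minimum total cost 1670.

For any fixed open set, each work cell goes to its cheapest open site; total = fixed + service.
{B}: P→B 4·16=64, Q→B 13·23=299, R→B 3·17=51, S→B 9·25=225, T→B 10·22=220, U→B 6·15=90, V→B 14·15=210, W→B 2·24=48. Service 1207; fixed 463; total 1670.
{A, B}: service 1042 + fixed 1381 = 2423
{A}: P→A 10·16=160, Q→A 15·23=345, R→A 8·17=136, S→A 6·25=150, T→A 11·22=242, U→A 14·15=210, V→A 8·15=120, W→A 10·24=240. Service 1603; fixed 918; total 2521.
{A, B, C}: service 650 + fixed 2944 = 3594
No other subset beats 1670.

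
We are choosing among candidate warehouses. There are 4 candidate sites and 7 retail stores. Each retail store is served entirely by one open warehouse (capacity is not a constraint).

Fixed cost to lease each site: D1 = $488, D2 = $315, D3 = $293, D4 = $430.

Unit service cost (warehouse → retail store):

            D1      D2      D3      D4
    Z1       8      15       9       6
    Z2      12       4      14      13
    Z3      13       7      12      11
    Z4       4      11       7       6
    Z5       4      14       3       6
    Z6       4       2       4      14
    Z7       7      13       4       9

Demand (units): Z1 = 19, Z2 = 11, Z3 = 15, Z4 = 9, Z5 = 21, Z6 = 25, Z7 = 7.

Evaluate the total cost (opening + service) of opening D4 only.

Each retail store is assigned to its cheapest site among the open ones.
{D4}: Z1→D4 6·19=114, Z2→D4 13·11=143, Z3→D4 11·15=165, Z4→D4 6·9=54, Z5→D4 6·21=126, Z6→D4 14·25=350, Z7→D4 9·7=63. Service 1015; fixed 430; total 1445.

Total cost: 1445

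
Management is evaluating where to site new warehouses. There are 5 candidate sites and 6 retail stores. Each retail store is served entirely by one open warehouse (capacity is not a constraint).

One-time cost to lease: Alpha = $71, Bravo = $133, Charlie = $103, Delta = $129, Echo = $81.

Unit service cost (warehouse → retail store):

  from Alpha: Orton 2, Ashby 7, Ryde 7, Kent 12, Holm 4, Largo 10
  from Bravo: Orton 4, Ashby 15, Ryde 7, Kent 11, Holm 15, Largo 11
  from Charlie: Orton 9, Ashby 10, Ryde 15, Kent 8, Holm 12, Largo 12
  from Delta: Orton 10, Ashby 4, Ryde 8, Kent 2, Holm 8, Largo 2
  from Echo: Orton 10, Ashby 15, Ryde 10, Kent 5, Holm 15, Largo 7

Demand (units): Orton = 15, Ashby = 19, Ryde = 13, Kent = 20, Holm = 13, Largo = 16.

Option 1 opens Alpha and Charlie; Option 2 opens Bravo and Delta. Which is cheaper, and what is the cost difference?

Option 2 is cheaper by 135.

Option 1: {Alpha, Charlie}: Orton→Alpha 2·15=30, Ashby→Alpha 7·19=133, Ryde→Alpha 7·13=91, Kent→Charlie 8·20=160, Holm→Alpha 4·13=52, Largo→Alpha 10·16=160. Service 626; fixed 174; total 800.
Option 2: {Bravo, Delta}: Orton→Bravo 4·15=60, Ashby→Delta 4·19=76, Ryde→Bravo 7·13=91, Kent→Delta 2·20=40, Holm→Delta 8·13=104, Largo→Delta 2·16=32. Service 403; fixed 262; total 665.
Difference: |800 − 665| = 135.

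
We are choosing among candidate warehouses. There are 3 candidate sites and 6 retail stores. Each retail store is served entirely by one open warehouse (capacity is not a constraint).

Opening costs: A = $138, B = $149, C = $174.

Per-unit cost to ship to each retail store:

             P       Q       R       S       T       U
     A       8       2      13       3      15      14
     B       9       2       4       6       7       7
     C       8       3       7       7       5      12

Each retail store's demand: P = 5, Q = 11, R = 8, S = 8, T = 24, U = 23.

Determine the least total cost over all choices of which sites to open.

For any fixed open set, each retail store goes to its cheapest open site; total = fixed + service.
{B}: P→B 9·5=45, Q→B 2·11=22, R→B 4·8=32, S→B 6·8=48, T→B 7·24=168, U→B 7·23=161. Service 476; fixed 149; total 625.
{A, B}: P→A 8·5=40, Q→A 2·11=22, R→B 4·8=32, S→A 3·8=24, T→B 7·24=168, U→B 7·23=161. Service 447; fixed 287; total 734.
{B, C}: service 423 + fixed 323 = 746
{A, B, C}: service 399 + fixed 461 = 860
(All 7 nonempty subsets were checked; B only is lowest.)

Minimum total cost: 625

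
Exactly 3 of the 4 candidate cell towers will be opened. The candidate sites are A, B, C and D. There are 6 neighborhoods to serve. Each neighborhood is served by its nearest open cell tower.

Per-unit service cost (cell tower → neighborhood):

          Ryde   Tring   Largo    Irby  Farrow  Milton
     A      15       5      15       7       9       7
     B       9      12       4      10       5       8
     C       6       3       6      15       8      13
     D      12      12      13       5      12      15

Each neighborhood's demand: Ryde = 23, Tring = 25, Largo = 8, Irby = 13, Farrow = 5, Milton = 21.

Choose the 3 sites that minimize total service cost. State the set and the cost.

With exactly 3 open, each neighborhood uses its cheapest among the chosen.
{B, C, D}: Ryde→C 6·23=138, Tring→C 3·25=75, Largo→B 4·8=32, Irby→D 5·13=65, Farrow→B 5·5=25, Milton→B 8·21=168. Service cost 503.
{A, B, C}: service cost 508
{A, C, D}: service cost 513
Among all 4 size-3 choices, {B, C, D} is lowest.

Choose B, C and D; total service cost 503.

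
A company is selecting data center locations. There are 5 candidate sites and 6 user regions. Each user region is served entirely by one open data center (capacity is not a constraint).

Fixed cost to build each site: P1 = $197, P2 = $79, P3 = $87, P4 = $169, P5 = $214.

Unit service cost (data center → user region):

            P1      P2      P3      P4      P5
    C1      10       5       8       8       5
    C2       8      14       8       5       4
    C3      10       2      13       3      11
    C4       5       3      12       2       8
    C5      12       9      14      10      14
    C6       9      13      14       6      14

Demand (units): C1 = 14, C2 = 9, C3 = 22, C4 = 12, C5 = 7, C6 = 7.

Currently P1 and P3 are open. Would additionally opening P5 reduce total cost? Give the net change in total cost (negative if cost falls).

No — net change +136 (cost rises by 136).

Current service cost with {P1, P3}: 611.
Adding P5: each user region re-picks its cheapest; new service cost 533, saving 78.
Extra fixed cost: 214. Net change = 214 − 78 = 136.
(Totals: 895 → 1031.)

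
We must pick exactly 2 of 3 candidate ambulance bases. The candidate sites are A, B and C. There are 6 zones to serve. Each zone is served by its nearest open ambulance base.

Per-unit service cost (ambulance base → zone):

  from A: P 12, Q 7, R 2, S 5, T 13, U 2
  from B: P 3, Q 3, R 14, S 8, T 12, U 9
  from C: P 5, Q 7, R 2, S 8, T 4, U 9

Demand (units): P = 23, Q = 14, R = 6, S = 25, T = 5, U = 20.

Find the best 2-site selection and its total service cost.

Choose A and B; total service cost 348.

With exactly 2 open, each zone uses its cheapest among the chosen.
{A, B}: P→B 3·23=69, Q→B 3·14=42, R→A 2·6=12, S→A 5·25=125, T→B 12·5=60, U→A 2·20=40. Service cost 348.
{A, C}: service cost 410
{B, C}: service cost 523
Among all 3 size-2 choices, {A, B} is lowest.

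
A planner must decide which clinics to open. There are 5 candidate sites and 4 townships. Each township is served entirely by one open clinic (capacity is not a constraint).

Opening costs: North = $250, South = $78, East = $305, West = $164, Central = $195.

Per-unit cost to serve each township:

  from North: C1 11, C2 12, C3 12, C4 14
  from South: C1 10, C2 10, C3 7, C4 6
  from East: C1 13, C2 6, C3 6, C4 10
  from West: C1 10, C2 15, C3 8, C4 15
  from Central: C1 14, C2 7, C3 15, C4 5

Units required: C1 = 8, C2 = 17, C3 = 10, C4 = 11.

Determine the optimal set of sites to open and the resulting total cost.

For any fixed open set, each township goes to its cheapest open site; total = fixed + service.
{South}: C1→South 10·8=80, C2→South 10·17=170, C3→South 7·10=70, C4→South 6·11=66. Service 386; fixed 78; total 464.
{South, Central}: C1→South 10·8=80, C2→Central 7·17=119, C3→South 7·10=70, C4→Central 5·11=55. Service 324; fixed 273; total 597.
{South, West}: C1→South 10·8=80, C2→South 10·17=170, C3→South 7·10=70, C4→South 6·11=66. Service 386; fixed 242; total 628.
{North, South, East, West, Central}: service 297 + fixed 992 = 1289
No other subset beats 464.

Open South only; minimum total cost 464.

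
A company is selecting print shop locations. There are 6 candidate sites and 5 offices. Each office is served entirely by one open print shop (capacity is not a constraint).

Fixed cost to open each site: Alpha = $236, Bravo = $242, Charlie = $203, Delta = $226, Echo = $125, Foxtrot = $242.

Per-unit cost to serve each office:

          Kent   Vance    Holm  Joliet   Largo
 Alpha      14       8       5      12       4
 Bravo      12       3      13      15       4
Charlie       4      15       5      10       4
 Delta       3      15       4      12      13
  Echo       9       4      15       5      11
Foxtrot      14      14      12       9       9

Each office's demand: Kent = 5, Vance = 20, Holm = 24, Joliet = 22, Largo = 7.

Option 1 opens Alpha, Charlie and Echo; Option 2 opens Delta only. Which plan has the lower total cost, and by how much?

Option 1: {Alpha, Charlie, Echo}: Kent→Charlie 4·5=20, Vance→Echo 4·20=80, Holm→Alpha 5·24=120, Joliet→Echo 5·22=110, Largo→Alpha 4·7=28. Service 358; fixed 564; total 922.
Option 2: {Delta}: Kent→Delta 3·5=15, Vance→Delta 15·20=300, Holm→Delta 4·24=96, Joliet→Delta 12·22=264, Largo→Delta 13·7=91. Service 766; fixed 226; total 992.
Difference: |922 − 992| = 70.

Option 1 is cheaper by 70.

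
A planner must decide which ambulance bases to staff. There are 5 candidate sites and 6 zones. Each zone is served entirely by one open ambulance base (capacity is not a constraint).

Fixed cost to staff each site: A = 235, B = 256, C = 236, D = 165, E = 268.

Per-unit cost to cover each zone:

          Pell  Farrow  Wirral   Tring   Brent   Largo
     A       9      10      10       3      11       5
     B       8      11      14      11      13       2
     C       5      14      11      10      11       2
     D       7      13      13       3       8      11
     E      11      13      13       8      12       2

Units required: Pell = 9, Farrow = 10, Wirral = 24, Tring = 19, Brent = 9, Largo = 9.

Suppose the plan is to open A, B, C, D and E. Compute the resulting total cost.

Total cost: 1692

Each zone is assigned to its cheapest site among the open ones.
{A, B, C, D, E}: Pell→C 5·9=45, Farrow→A 10·10=100, Wirral→A 10·24=240, Tring→A 3·19=57, Brent→D 8·9=72, Largo→B 2·9=18. Service 532; fixed 1160; total 1692.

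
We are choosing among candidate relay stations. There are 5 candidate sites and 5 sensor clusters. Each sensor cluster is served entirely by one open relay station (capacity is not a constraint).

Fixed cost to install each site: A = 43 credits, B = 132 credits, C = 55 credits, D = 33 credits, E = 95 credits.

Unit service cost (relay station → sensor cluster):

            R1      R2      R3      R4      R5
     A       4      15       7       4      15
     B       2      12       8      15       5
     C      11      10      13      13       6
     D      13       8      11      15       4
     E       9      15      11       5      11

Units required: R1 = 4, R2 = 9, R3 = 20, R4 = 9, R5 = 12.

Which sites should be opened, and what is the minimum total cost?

Open A and D; minimum total cost 388.

For any fixed open set, each sensor cluster goes to its cheapest open site; total = fixed + service.
{A, D}: R1→A 4·4=16, R2→D 8·9=72, R3→A 7·20=140, R4→A 4·9=36, R5→D 4·12=48. Service 312; fixed 76; total 388.
{A, C, D}: service 312 + fixed 131 = 443
{A, C}: R1→A 4·4=16, R2→C 10·9=90, R3→A 7·20=140, R4→A 4·9=36, R5→C 6·12=72. Service 354; fixed 98; total 452.
{A, B, C, D, E}: R1→B 2·4=8, R2→D 8·9=72, R3→A 7·20=140, R4→A 4·9=36, R5→D 4·12=48. Service 304; fixed 358; total 662.
No other subset beats 388.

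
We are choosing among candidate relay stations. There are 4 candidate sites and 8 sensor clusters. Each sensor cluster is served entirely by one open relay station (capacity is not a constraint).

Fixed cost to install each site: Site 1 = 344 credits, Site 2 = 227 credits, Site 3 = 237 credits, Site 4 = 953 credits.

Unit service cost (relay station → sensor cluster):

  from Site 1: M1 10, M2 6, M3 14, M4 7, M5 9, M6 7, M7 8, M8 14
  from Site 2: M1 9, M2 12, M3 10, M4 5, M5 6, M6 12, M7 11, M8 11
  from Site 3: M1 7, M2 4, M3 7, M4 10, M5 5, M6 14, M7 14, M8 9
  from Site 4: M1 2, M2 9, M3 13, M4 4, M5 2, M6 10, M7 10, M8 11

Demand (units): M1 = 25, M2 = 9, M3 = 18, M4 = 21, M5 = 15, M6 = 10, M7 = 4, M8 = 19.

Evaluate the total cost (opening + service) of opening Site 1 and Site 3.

Each sensor cluster is assigned to its cheapest site among the open ones.
{Site 1, Site 3}: M1→Site 3 7·25=175, M2→Site 3 4·9=36, M3→Site 3 7·18=126, M4→Site 1 7·21=147, M5→Site 3 5·15=75, M6→Site 1 7·10=70, M7→Site 1 8·4=32, M8→Site 3 9·19=171. Service 832; fixed 581; total 1413.

Total cost: 1413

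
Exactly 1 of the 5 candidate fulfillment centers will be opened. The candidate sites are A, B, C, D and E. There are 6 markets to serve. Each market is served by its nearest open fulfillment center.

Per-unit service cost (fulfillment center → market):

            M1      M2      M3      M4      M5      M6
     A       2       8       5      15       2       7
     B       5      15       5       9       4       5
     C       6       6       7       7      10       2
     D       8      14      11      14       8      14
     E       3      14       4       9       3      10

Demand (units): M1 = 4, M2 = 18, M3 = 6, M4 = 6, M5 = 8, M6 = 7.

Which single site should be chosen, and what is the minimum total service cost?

Choose C only; total service cost 310.

With exactly 1 open, each market uses its cheapest among the chosen.
{C}: M1→C 6·4=24, M2→C 6·18=108, M3→C 7·6=42, M4→C 7·6=42, M5→C 10·8=80, M6→C 2·7=14. Service cost 310.
{A}: service cost 337
{E}: service cost 436
Among all 5 size-1 choices, {C} is lowest.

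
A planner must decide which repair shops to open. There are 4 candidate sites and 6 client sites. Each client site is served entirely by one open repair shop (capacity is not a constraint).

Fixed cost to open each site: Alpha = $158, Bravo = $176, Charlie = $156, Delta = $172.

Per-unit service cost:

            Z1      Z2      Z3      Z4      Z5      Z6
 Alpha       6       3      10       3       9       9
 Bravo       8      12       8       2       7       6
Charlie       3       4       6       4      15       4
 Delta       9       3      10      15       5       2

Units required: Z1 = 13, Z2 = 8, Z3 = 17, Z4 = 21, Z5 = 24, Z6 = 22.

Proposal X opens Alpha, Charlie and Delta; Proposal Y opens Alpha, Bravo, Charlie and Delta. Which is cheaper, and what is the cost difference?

Proposal X is cheaper by 155.

Proposal X: {Alpha, Charlie, Delta}: Z1→Charlie 3·13=39, Z2→Alpha 3·8=24, Z3→Charlie 6·17=102, Z4→Alpha 3·21=63, Z5→Delta 5·24=120, Z6→Delta 2·22=44. Service 392; fixed 486; total 878.
Proposal Y: {Alpha, Bravo, Charlie, Delta}: Z1→Charlie 3·13=39, Z2→Alpha 3·8=24, Z3→Charlie 6·17=102, Z4→Bravo 2·21=42, Z5→Delta 5·24=120, Z6→Delta 2·22=44. Service 371; fixed 662; total 1033.
Difference: |878 − 1033| = 155.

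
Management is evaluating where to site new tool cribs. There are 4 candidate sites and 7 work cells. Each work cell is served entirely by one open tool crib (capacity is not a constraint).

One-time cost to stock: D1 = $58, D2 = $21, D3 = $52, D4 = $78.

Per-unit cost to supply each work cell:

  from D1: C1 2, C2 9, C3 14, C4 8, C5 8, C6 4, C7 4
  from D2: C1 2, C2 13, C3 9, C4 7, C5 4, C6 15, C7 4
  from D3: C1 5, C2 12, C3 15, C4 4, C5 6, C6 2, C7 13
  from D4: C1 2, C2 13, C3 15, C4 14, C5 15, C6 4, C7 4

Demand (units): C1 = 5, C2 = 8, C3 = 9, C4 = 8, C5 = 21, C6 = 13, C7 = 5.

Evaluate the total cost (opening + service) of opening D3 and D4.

Each work cell is assigned to its cheapest site among the open ones.
{D3, D4}: C1→D4 2·5=10, C2→D3 12·8=96, C3→D3 15·9=135, C4→D3 4·8=32, C5→D3 6·21=126, C6→D3 2·13=26, C7→D4 4·5=20. Service 445; fixed 130; total 575.

Total cost: 575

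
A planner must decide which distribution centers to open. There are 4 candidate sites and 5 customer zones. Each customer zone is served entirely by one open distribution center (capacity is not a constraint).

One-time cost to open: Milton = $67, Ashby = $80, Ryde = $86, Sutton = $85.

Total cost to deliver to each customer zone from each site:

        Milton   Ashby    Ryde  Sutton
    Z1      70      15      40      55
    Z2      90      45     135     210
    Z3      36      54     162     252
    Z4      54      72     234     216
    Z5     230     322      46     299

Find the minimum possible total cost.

For any fixed open set, each customer zone goes to its cheapest open site; total = fixed + service.
{Ashby, Ryde}: Z1→Ashby 15, Z2→Ashby 45, Z3→Ashby 54, Z4→Ashby 72, Z5→Ryde 46. Service 232; fixed 166; total 398.
{Milton, Ryde}: service 266 + fixed 153 = 419
{Milton, Ashby, Ryde}: service 196 + fixed 233 = 429
{Milton, Ashby, Ryde, Sutton}: Z1→Ashby 15, Z2→Ashby 45, Z3→Milton 36, Z4→Milton 54, Z5→Ryde 46. Service 196; fixed 318; total 514.
No other subset beats 398.

Minimum total cost: 398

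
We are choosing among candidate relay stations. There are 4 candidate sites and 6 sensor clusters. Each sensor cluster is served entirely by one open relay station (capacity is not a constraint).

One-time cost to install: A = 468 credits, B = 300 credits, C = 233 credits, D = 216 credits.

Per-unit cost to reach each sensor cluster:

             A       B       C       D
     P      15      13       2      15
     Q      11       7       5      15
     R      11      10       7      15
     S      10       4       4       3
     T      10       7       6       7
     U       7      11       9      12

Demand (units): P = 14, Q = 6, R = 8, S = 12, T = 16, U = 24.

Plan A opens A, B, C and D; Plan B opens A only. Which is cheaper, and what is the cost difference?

Plan B is cheaper by 351.

Plan A: {A, B, C, D}: P→C 2·14=28, Q→C 5·6=30, R→C 7·8=56, S→D 3·12=36, T→C 6·16=96, U→A 7·24=168. Service 414; fixed 1217; total 1631.
Plan B: {A}: P→A 15·14=210, Q→A 11·6=66, R→A 11·8=88, S→A 10·12=120, T→A 10·16=160, U→A 7·24=168. Service 812; fixed 468; total 1280.
Difference: |1631 − 1280| = 351.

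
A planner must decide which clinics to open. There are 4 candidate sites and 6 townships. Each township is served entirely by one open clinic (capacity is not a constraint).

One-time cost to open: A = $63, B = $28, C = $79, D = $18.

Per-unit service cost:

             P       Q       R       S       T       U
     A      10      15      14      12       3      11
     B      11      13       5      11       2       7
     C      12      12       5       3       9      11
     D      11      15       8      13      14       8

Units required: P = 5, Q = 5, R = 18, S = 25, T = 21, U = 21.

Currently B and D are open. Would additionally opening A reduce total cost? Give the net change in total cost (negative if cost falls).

No — net change +58 (cost rises by 58).

Current service cost with {B, D}: 674.
Adding A: each township re-picks its cheapest; new service cost 669, saving 5.
Extra fixed cost: 63. Net change = 63 − 5 = 58.
(Totals: 720 → 778.)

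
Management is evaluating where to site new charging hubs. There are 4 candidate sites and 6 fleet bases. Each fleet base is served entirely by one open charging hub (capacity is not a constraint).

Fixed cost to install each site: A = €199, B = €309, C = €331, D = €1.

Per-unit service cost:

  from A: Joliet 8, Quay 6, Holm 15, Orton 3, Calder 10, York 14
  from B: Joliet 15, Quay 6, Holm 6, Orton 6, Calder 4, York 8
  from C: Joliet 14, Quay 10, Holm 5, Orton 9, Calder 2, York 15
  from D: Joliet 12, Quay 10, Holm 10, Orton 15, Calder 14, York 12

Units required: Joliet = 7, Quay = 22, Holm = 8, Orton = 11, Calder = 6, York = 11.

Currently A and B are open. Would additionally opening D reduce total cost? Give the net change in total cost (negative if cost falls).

No — net change +1 (cost rises by 1).

Current service cost with {A, B}: 381.
Adding D: each fleet base re-picks its cheapest; new service cost 381, saving 0.
Extra fixed cost: 1. Net change = 1 − 0 = 1.
(Totals: 889 → 890.)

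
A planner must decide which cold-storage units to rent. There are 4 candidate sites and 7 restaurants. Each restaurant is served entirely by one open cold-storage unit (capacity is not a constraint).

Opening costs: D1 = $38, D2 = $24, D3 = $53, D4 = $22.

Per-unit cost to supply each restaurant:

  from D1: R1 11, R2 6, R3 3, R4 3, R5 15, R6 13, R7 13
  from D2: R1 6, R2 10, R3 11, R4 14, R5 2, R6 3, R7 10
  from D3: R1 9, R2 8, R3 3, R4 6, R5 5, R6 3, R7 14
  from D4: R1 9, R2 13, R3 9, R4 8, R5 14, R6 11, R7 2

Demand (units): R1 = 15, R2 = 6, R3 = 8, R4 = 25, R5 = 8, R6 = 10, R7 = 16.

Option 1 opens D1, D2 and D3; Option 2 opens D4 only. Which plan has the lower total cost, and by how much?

Option 1 is cheaper by 215.

Option 1: {D1, D2, D3}: R1→D2 6·15=90, R2→D1 6·6=36, R3→D1 3·8=24, R4→D1 3·25=75, R5→D2 2·8=16, R6→D2 3·10=30, R7→D2 10·16=160. Service 431; fixed 115; total 546.
Option 2: {D4}: R1→D4 9·15=135, R2→D4 13·6=78, R3→D4 9·8=72, R4→D4 8·25=200, R5→D4 14·8=112, R6→D4 11·10=110, R7→D4 2·16=32. Service 739; fixed 22; total 761.
Difference: |546 − 761| = 215.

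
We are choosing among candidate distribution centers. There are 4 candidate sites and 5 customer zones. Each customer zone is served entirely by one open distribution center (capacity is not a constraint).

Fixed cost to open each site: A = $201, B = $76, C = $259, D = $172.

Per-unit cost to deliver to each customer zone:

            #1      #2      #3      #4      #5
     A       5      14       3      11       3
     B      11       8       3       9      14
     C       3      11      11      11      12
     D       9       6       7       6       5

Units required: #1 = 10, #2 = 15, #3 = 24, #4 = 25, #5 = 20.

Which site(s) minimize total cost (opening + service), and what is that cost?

For any fixed open set, each customer zone goes to its cheapest open site; total = fixed + service.
{B, D}: #1→D 9·10=90, #2→D 6·15=90, #3→B 3·24=72, #4→D 6·25=150, #5→D 5·20=100. Service 502; fixed 248; total 750.
{D}: #1→D 9·10=90, #2→D 6·15=90, #3→D 7·24=168, #4→D 6·25=150, #5→D 5·20=100. Service 598; fixed 172; total 770.
{A, D}: service 422 + fixed 373 = 795
{A, B, C, D}: service 402 + fixed 708 = 1110
No other subset beats 750.

Open B and D; minimum total cost 750.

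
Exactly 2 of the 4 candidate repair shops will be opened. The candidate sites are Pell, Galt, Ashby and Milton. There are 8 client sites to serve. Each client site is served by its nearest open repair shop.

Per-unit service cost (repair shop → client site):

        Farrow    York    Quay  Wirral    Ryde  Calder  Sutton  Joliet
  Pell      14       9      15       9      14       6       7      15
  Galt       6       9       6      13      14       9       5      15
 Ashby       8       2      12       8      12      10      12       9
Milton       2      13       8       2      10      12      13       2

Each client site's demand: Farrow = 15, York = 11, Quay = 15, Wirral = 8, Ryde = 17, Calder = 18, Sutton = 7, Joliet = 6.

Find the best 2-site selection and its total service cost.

Choose Pell and Milton; total service cost 604.

With exactly 2 open, each client site uses its cheapest among the chosen.
{Pell, Milton}: Farrow→Milton 2·15=30, York→Pell 9·11=99, Quay→Milton 8·15=120, Wirral→Milton 2·8=16, Ryde→Milton 10·17=170, Calder→Pell 6·18=108, Sutton→Pell 7·7=49, Joliet→Milton 2·6=12. Service cost 604.
{Galt, Milton}: service cost 614
{Ashby, Milton}: service cost 634
Among all 6 size-2 choices, {Pell, Milton} is lowest.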